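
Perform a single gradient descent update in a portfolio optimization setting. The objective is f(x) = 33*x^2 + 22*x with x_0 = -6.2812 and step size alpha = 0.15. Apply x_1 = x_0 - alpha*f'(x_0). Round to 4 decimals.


We compute the gradient at x_0 and apply the update.
f'(x) = 66*x + 22
f'(-6.2812) = 66*-6.2812 + 22 = -392.5592
x_1 = -6.2812 - 0.15*-392.5592 = 52.6027


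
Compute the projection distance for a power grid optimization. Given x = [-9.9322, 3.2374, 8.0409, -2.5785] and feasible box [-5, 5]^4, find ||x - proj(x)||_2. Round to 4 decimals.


Project each component onto [-5, 5].
clip(-9.9322) = -5.0, clip(3.2374) = 3.2374, clip(8.0409) = 5.0, clip(-2.5785) = -2.5785
Projection = [-5.0, 3.2374, 5.0, -2.5785]
Squared diffs: [24.3266, 0.0, 9.2471, 0.0]
Distance = sqrt(33.5737) = 5.7943


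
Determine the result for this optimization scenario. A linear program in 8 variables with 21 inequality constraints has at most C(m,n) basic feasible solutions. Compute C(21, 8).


Each vertex corresponds to some choice of n active constraints out of m, so the number of vertices is at most C(m, n) = m! / (n!(m-n)!).
m = 21, n = 8
Numerator: 21 * 20 * 19 * 18 * 17 * 16 * 15 * 14
Denominator: 8! = 40320
C(21, 8) = 203490


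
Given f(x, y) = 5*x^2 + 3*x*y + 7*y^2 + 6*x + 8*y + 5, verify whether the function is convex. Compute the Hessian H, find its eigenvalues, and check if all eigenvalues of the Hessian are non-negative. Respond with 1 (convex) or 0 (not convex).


The Hessian of f(x,y) = 5*x^2 + 3*x*y + 7*y^2 + 6*x + 8*y + 5 is:
H = [[10, 3], [3, 14]]
Trace = 10 + 14 = 24
Determinant = 10*14 - (3)^2 = 131
Discriminant = (24)^2 - 4*131 = 52.0
Eigenvalues: lambda_1 = 8.3944, lambda_2 = 15.6056
The function is convex.

1


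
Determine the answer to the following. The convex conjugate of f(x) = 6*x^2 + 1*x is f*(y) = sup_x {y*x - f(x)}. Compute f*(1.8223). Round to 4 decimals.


f*(y) = sup_x {y*x - a*x^2 - b*x} = sup_x {(y-b)*x - a*x^2}
FOC: (y - b) - 2a*x = 0 => x* = (y - b)/(2a)
x* = (1.8223 - 1)/(2*6) = 0.0685
f*(1.8223) = (y-b)^2/(4a) = (1.8223 - 1)^2/(4*6)
= 0.6762/24 = 0.0282


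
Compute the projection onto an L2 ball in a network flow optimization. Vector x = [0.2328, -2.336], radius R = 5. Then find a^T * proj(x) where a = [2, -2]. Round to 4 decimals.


Step 1: Compute ||x|| (intermediates to 6 decimals).
||x|| = sqrt(0.2328^2 + (-2.336)^2) = 2.347571
Step 2: Project.
Since ||x|| <= R, proj = x (no scaling needed).
proj(x) = [0.2328, -2.336]
Step 3: Dot product.
a^T * proj(x) = 2*0.2328 - 2*(-2.336) = 5.1376


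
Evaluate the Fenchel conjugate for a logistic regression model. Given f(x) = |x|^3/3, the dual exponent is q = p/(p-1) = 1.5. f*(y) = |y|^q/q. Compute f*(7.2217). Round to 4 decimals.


The conjugate exponent q satisfies 1/p + 1/q = 1.
p = 3, so q = 3/(3 - 1) = 1.5
|y|^q = 7.2217^1.5 = 19.407
f*(7.2217) = 19.407 / 1.5 = 12.938


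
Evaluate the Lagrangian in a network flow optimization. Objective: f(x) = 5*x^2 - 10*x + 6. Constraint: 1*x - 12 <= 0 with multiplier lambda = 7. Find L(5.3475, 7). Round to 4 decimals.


Step 1: Evaluate f(x).
f(5.3475) = 5*5.3475^2 - 10*5.3475 + 6 = 95.5038
Step 2: Evaluate g(x).
g(5.3475) = 1*5.3475 - 12 = -6.6525
Step 3: Compute Lagrangian.
L = 95.5038 + 7*-6.6525 = 48.9363


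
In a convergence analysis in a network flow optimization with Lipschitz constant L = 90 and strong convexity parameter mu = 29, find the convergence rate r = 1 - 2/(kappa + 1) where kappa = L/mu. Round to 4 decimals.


Step 1: Compute the condition number.
kappa = L/mu = 90/29 = 3.1034
Step 2: Compute the convergence rate.
r = 1 - 2/(kappa + 1) = 1 - 2*mu/(L + mu) = (L - mu)/(L + mu) = 61/119 = 0.5126


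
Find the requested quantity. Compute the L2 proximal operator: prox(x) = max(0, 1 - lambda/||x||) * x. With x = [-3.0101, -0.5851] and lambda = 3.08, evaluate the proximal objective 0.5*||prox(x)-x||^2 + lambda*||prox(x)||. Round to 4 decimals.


Step 1: Compute ||x||.
||x|| = 3.0664
Step 2: Compute scaling factor.
scale = max(0, 1 - 3.08/3.0664) = 0.0
Step 3: prox(x) = [-0.0, -0.0]
||prox(x)|| = 0.0
Step 4: Proximal objective.
0.5*||prox-x||^2 = 4.7015
lambda*||prox|| = 0.0
Total = 4.7015


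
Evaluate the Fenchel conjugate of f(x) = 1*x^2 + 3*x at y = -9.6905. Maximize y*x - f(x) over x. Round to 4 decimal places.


f*(y) = sup_x {y*x - a*x^2 - b*x} = sup_x {(y-b)*x - a*x^2}
FOC: (y - b) - 2a*x = 0 => x* = (y - b)/(2a)
x* = (-9.6905 - 3)/(2*1) = -6.3453
f*(-9.6905) = (y-b)^2/(4a) = (-9.6905 - 3)^2/(4*1)
= 161.0488/4 = 40.2622


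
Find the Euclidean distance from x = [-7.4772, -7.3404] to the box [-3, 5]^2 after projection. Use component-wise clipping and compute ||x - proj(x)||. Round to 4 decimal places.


Project each component onto [-3, 5].
clip(-7.4772) = -3.0, clip(-7.3404) = -3.0
Projection = [-3.0, -3.0]
Squared diffs: [20.0453, 18.8391]
Distance = sqrt(38.8844) = 6.2357


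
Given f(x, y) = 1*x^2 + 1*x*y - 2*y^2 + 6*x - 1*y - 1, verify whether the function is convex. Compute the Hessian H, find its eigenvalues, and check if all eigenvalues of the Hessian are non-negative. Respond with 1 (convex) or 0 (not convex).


The Hessian of f(x,y) = 1*x^2 + 1*x*y - 2*y^2 + 6*x - 1*y - 1 is:
H = [[2, 1], [1, -4]]
Trace = 2 - 4 = -2
Determinant = 2*-4 - (1)^2 = -9
Discriminant = (-2)^2 - 4*-9 = 40.0
Eigenvalues: lambda_1 = -4.1623, lambda_2 = 2.1623
The function is not convex.

0


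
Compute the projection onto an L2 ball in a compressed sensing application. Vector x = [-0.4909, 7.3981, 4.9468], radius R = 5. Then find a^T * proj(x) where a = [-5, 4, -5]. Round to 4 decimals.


Step 1: Compute ||x|| (intermediates to 6 decimals).
||x|| = sqrt((-0.4909)^2 + 7.3981^2 + 4.9468^2) = 8.913119
Step 2: Project.
Since ||x|| > R, scale = R/||x|| = 5/8.913119 = 0.560971, proj(x) = scale * x
proj(x) = [-0.275381, 4.15012, 2.775011]
Step 3: Dot product.
a^T * proj(x) = -5*(-0.275381) + 4*4.15012 - 5*2.775011 = 4.1023


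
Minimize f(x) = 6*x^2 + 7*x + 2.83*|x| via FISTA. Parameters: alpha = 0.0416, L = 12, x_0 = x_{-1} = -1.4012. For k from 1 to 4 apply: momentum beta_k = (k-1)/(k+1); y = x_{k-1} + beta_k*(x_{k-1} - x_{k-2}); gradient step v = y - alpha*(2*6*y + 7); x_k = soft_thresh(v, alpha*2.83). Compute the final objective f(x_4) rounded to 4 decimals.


FISTA on f(x) = 6*x^2 + 7*x + 2.83*|x|
L = 12, alpha = 0.0416
Iteration 1: beta = 0.0, y = -1.4012 + 0.0*(-1.4012 + 1.4012) = -1.4012
  grad(y) = -9.8144, v = y - alpha*grad = -0.9929
  prox(v) = soft_thresh(-0.9929, 0.1177) = -0.8752
Iteration 2: beta = 0.3333, y = -0.8752 + 0.3333*(-0.8752 + 1.4012) = -0.6999
  grad(y) = -1.3983, v = y - alpha*grad = -0.6417
  prox(v) = soft_thresh(-0.6417, 0.1177) = -0.524
Iteration 3: beta = 0.5, y = -0.524 + 0.5*(-0.524 + 0.8752) = -0.3483
  grad(y) = 2.8199, v = y - alpha*grad = -0.4657
  prox(v) = soft_thresh(-0.4657, 0.1177) = -0.3479
Iteration 4: beta = 0.6, y = -0.3479 + 0.6*(-0.3479 + 0.524) = -0.2423
  grad(y) = 4.0924, v = y - alpha*grad = -0.4125
  prox(v) = soft_thresh(-0.4125, 0.1177) = -0.2948
f(x_4) = 6*(-0.2948)^2 + 7*(-0.2948) + 2.83*|-0.2948| = -0.7079


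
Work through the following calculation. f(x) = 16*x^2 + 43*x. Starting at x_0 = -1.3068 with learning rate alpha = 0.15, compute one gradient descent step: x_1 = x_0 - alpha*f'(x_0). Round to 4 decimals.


We compute the gradient at x_0 and apply the update.
f'(x) = 32*x + 43
f'(-1.3068) = 32*-1.3068 + 43 = 1.1824
x_1 = -1.3068 - 0.15*1.1824 = -1.4842


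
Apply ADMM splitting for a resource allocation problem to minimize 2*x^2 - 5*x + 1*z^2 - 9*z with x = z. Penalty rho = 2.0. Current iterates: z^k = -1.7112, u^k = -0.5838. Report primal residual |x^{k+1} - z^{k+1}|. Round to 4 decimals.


ADMM iteration with rho = 2.0, z^k = -1.7112, u^k = -0.5838
Step 1: x-update.
Minimize 2*x^2 - 5*x + (2.0/2)*(x + 1.7112 - 0.5838)^2
FOC: (2*2 + 2.0)*x = 5 + 2.0*(-1.7112 + 0.5838)
x^{k+1} = 0.4575
Step 2: z-update.
Minimize 1*z^2 - 9*z + (2.0/2)*(0.4575 - z - 0.5838)^2
FOC: (2*1 + 2.0)*z = 9 + 2.0*(0.4575 - 0.5838)
z^{k+1} = 2.1869
Step 3: u-update.
u^{k+1} = -0.5838 + 0.4575 - 2.1869 = -2.3131
Step 4: Primal residual = |0.4575 - 2.1869| = 1.7293


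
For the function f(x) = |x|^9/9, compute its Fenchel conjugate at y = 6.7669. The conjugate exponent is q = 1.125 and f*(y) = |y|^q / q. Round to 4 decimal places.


The conjugate exponent q satisfies 1/p + 1/q = 1.
p = 9, so q = 9/(9 - 1) = 1.125
|y|^q = 6.7669^1.125 = 8.5939
f*(6.7669) = 8.5939 / 1.125 = 7.639


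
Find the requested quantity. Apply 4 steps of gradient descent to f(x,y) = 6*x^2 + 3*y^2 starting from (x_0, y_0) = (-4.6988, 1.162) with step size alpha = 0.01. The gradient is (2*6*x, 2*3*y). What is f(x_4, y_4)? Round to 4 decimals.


Gradient descent on f(x,y) = 6*x^2 + 3*y^2.
Starting point: (-4.6988, 1.162), alpha = 0.01
Step 1: grad_x = 2*6*-4.6988 = -56.3856, grad_y = 2*3*1.162 = 6.972
  x_1 = -4.6988 - 0.01*-56.3856 = -4.1349
  y_1 = 1.162 - 0.01*6.972 = 1.0923
Step 2: grad_x = 2*6*-4.1349 = -49.6193, grad_y = 2*3*1.0923 = 6.5537
  x_2 = -4.1349 - 0.01*-49.6193 = -3.6388
  y_2 = 1.0923 - 0.01*6.5537 = 1.0267
Step 3: grad_x = 2*6*-3.6388 = -43.665, grad_y = 2*3*1.0267 = 6.1605
  x_3 = -3.6388 - 0.01*-43.665 = -3.2021
  y_3 = 1.0267 - 0.01*6.1605 = 0.9651
Step 4: grad_x = 2*6*-3.2021 = -38.4252, grad_y = 2*3*0.9651 = 5.7908
  x_4 = -3.2021 - 0.01*-38.4252 = -2.8178
  y_4 = 0.9651 - 0.01*5.7908 = 0.9072
f(-2.8178, 0.9072) = 6*(-2.8178)^2 + 3*0.9072^2 = 50.1108


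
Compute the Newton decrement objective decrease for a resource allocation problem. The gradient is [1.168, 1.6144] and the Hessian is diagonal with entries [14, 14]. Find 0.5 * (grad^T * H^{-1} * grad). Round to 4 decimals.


Step 1: H is diagonal, so H^(-1) * g = [0.0834, 0.1153].
Step 2: g^T H^(-1) g = sum_i g_i^2 / H_ii
  = (1.168)^2/14 + (1.6144)^2/14
  = 0.0974 + 0.1862 = 0.2836
Step 3: Objective decrease = 0.5 * g^T H^(-1) g = 0.1418


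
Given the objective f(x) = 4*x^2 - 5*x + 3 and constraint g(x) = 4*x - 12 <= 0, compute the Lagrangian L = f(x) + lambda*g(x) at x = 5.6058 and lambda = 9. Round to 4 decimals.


Step 1: Evaluate f(x).
f(5.6058) = 4*5.6058^2 - 5*5.6058 + 3 = 100.671
Step 2: Evaluate g(x).
g(5.6058) = 4*5.6058 - 12 = 10.4232
Step 3: Compute Lagrangian.
L = 100.671 + 9*10.4232 = 194.4798


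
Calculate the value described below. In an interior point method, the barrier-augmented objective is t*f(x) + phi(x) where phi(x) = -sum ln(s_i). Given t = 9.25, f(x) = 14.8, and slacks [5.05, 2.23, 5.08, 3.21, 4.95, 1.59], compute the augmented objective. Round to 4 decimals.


Step 1: Compute log-barrier.
ln values: [1.6194, 0.802, 1.6253, 1.1663, 1.5994, 0.4637]
phi = -(1.6194 + 0.802 + 1.6253 + 1.1663 + 1.5994 + 0.4637) = -7.2761
Step 2: Compute augmented objective.
t*f(x) = 9.25*14.8 = 136.9
Total = 136.9 - 7.2761 = 129.6239


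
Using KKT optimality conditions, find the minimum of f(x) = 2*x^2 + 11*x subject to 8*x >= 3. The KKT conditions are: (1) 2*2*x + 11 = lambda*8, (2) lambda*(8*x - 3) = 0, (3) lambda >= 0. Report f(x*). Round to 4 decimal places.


Step 1: Try lambda = 0 (constraint inactive).
x_unc = -11/(2*2) = -2.75
Check: 8*-2.75 = -22.0 < 3 -- violated!
Step 2: Constraint must be active: 8*x = 3
x* = 3/8 = 0.375
lambda = (2*2*0.375 + 11)/8 = 1.5625
Step 3: Compute optimal value.
f(x*) = 2*0.375^2 + 11*0.375 = 4.4063


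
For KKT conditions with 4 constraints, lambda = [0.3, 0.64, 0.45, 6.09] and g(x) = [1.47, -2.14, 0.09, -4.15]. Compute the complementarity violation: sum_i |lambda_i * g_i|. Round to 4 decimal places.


KKT complementary slackness check:
lambda_1 * g_1 = 0.3 * 1.47 = 0.441
lambda_2 * g_2 = 0.64 * -2.14 = -1.3696
lambda_3 * g_3 = 0.45 * 0.09 = 0.0405
lambda_4 * g_4 = 6.09 * -4.15 = -25.2735
Total violation = 0.441 + 1.3696 + 0.0405 + 25.2735 = 27.1246


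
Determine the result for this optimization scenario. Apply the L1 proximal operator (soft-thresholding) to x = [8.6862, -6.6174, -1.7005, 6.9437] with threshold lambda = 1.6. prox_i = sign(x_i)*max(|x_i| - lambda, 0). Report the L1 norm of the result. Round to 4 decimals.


Soft-thresholding with lambda = 1.6:
prox(8.6862) = sign(8.6862)*max(|8.6862| - 1.6, 0) = 7.0862
prox(-6.6174) = sign(-6.6174)*max(|-6.6174| - 1.6, 0) = -5.0174
prox(-1.7005) = sign(-1.7005)*max(|-1.7005| - 1.6, 0) = -0.1005
prox(6.9437) = sign(6.9437)*max(|6.9437| - 1.6, 0) = 5.3437
prox(x) = [7.0862, -5.0174, -0.1005, 5.3437]
||prox(x)||_1 = 7.0862 + 5.0174 + 0.1005 + 5.3437 = 17.5478


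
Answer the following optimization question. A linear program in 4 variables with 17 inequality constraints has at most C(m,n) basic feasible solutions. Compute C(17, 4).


Each vertex corresponds to some choice of n active constraints out of m, so the number of vertices is at most C(m, n) = m! / (n!(m-n)!).
m = 17, n = 4
Numerator: 17 * 16 * 15 * 14
Denominator: 4! = 24
C(17, 4) = 2380


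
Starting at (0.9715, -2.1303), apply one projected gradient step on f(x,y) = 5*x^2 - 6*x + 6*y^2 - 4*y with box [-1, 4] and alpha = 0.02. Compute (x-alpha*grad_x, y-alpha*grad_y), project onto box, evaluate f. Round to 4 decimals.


Step 1: Compute gradient at (0.9715, -2.1303).
grad_x = 2*5*0.9715 - 6 = 3.715
grad_y = 2*6*-2.1303 - 4 = -29.5636
Step 2: Gradient step.
x_raw = 0.9715 - 0.02*3.715 = 0.8972
y_raw = -2.1303 - 0.02*-29.5636 = -1.539
Step 3: Project onto [-1, 4].
x_proj = clip(0.8972) = 0.8972
y_proj = clip(-1.539) = -1.0
Step 4: Evaluate f.
f(0.8972, -1.0) = 8.6416


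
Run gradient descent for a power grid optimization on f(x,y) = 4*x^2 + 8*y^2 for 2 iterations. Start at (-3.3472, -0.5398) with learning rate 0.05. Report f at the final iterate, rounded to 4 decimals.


Gradient descent on f(x,y) = 4*x^2 + 8*y^2.
Starting point: (-3.3472, -0.5398), alpha = 0.05
Step 1: grad_x = 2*4*-3.3472 = -26.7776, grad_y = 2*8*-0.5398 = -8.6368
  x_1 = -3.3472 - 0.05*-26.7776 = -2.0083
  y_1 = -0.5398 - 0.05*-8.6368 = -0.108
Step 2: grad_x = 2*4*-2.0083 = -16.0666, grad_y = 2*8*-0.108 = -1.7274
  x_2 = -2.0083 - 0.05*-16.0666 = -1.205
  y_2 = -0.108 - 0.05*-1.7274 = -0.0216
f(-1.205, -0.0216) = 4*(-1.205)^2 + 8*(-0.0216)^2 = 5.8118


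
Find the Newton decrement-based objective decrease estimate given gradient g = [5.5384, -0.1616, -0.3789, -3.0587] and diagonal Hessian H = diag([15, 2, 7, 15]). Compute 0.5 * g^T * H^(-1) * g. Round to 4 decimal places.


Step 1: H is diagonal, so H^(-1) * g = [0.3692, -0.0808, -0.0541, -0.2039].
Step 2: g^T H^(-1) g = sum_i g_i^2 / H_ii
  = (5.5384)^2/15 + (-0.1616)^2/2 + (-0.3789)^2/7 + (-3.0587)^2/15
  = 2.0449 + 0.0131 + 0.0205 + 0.6237 = 2.7022
Step 3: Objective decrease = 0.5 * g^T H^(-1) g = 1.3511


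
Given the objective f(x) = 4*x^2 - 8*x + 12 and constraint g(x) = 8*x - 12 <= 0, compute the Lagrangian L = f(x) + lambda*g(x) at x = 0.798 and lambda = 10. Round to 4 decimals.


Step 1: Evaluate f(x).
f(0.798) = 4*0.798^2 - 8*0.798 + 12 = 8.1632
Step 2: Evaluate g(x).
g(0.798) = 8*0.798 - 12 = -5.616
Step 3: Compute Lagrangian.
L = 8.1632 + 10*-5.616 = -47.9968


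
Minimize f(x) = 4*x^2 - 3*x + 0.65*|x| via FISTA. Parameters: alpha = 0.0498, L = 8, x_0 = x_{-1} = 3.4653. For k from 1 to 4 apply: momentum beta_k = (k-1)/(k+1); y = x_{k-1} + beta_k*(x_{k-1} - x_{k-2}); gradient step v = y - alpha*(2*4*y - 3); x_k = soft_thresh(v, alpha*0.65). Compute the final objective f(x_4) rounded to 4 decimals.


FISTA on f(x) = 4*x^2 - 3*x + 0.65*|x|
L = 8, alpha = 0.0498
Iteration 1: beta = 0.0, y = 3.4653 + 0.0*(3.4653 - 3.4653) = 3.4653
  grad(y) = 24.7224, v = y - alpha*grad = 2.2341
  prox(v) = soft_thresh(2.2341, 0.0324) = 2.2018
Iteration 2: beta = 0.3333, y = 2.2018 + 0.3333*(2.2018 - 3.4653) = 1.7806
  grad(y) = 11.2446, v = y - alpha*grad = 1.2206
  prox(v) = soft_thresh(1.2206, 0.0324) = 1.1882
Iteration 3: beta = 0.5, y = 1.1882 + 0.5*(1.1882 - 2.2018) = 0.6815
  grad(y) = 2.4517, v = y - alpha*grad = 0.5594
  prox(v) = soft_thresh(0.5594, 0.0324) = 0.527
Iteration 4: beta = 0.6, y = 0.527 + 0.6*(0.527 - 1.1882) = 0.1303
  grad(y) = -1.9579, v = y - alpha*grad = 0.2278
  prox(v) = soft_thresh(0.2278, 0.0324) = 0.1954
f(x_4) = 4*0.1954^2 - 3*0.1954 + 0.65*|0.1954| = -0.3065


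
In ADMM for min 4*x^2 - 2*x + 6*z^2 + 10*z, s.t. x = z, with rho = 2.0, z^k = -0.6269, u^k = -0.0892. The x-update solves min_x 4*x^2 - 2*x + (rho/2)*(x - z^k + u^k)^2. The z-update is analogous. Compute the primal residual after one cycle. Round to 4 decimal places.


ADMM iteration with rho = 2.0, z^k = -0.6269, u^k = -0.0892
Step 1: x-update.
Minimize 4*x^2 - 2*x + (2.0/2)*(x + 0.6269 - 0.0892)^2
FOC: (2*4 + 2.0)*x = 2 + 2.0*(-0.6269 + 0.0892)
x^{k+1} = 0.0925
Step 2: z-update.
Minimize 6*z^2 + 10*z + (2.0/2)*(0.0925 - z - 0.0892)^2
FOC: (2*6 + 2.0)*z = -10 + 2.0*(0.0925 - 0.0892)
z^{k+1} = -0.7138
Step 3: u-update.
u^{k+1} = -0.0892 + 0.0925 + 0.7138 = 0.7171
Step 4: Primal residual = |0.0925 + 0.7138| = 0.8063


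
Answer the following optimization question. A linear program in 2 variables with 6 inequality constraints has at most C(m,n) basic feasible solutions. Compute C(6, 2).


Each vertex corresponds to some choice of n active constraints out of m, so the number of vertices is at most C(m, n) = m! / (n!(m-n)!).
m = 6, n = 2
Numerator: 6 * 5
Denominator: 2! = 2
C(6, 2) = 15


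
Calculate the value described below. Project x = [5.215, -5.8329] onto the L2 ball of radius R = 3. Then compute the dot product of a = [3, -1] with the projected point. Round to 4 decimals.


Step 1: Compute ||x|| (intermediates to 6 decimals).
||x|| = sqrt(5.215^2 + (-5.8329)^2) = 7.824254
Step 2: Project.
Since ||x|| > R, scale = R/||x|| = 3/7.824254 = 0.383423, proj(x) = scale * x
proj(x) = [1.999551, -2.236468]
Step 3: Dot product.
a^T * proj(x) = 3*1.999551 - 1*(-2.236468) = 8.2351


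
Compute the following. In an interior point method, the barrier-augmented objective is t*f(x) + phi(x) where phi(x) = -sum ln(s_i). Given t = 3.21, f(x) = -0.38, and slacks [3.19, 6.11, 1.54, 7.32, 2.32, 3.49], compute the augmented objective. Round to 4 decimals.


Step 1: Compute log-barrier.
ln values: [1.16, 1.8099, 0.4318, 1.9906, 0.8416, 1.2499]
phi = -(1.16 + 1.8099 + 0.4318 + 1.9906 + 0.8416 + 1.2499) = -7.4838
Step 2: Compute augmented objective.
t*f(x) = 3.21*-0.38 = -1.2198
Total = -1.2198 - 7.4838 = -8.7036


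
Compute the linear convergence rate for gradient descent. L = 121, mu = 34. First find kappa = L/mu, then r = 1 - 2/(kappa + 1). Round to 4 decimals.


Step 1: Compute the condition number.
kappa = L/mu = 121/34 = 3.5588
Step 2: Compute the convergence rate.
r = 1 - 2/(kappa + 1) = 1 - 2*mu/(L + mu) = (L - mu)/(L + mu) = 87/155 = 0.5613


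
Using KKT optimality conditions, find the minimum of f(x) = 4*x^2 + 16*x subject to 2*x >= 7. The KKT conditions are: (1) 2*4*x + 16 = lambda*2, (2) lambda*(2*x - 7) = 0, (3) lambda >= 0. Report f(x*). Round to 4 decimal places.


Step 1: Try lambda = 0 (constraint inactive).
x_unc = -16/(2*4) = -2.0
Check: 2*-2.0 = -4.0 < 7 -- violated!
Step 2: Constraint must be active: 2*x = 7
x* = 7/2 = 3.5
lambda = (2*4*3.5 + 16)/2 = 22.0
Step 3: Compute optimal value.
f(x*) = 4*3.5^2 + 16*3.5 = 105.0


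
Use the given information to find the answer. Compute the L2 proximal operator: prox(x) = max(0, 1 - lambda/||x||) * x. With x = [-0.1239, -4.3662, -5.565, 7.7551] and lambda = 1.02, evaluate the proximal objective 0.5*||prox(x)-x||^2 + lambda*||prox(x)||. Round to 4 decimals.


Step 1: Compute ||x||.
||x|| = 10.4971
Step 2: Compute scaling factor.
scale = max(0, 1 - 1.02/10.4971) = 0.9028
Step 3: prox(x) = [-0.1119, -3.9419, -5.0243, 7.0015]
||prox(x)|| = 9.4771
Step 4: Proximal objective.
0.5*||prox-x||^2 = 0.5202
lambda*||prox|| = 9.6666
Total = 10.1869


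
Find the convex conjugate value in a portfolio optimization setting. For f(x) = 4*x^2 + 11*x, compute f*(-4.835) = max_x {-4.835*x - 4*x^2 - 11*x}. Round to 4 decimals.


f*(y) = sup_x {y*x - a*x^2 - b*x} = sup_x {(y-b)*x - a*x^2}
FOC: (y - b) - 2a*x = 0 => x* = (y - b)/(2a)
x* = (-4.835 - 11)/(2*4) = -1.9794
f*(-4.835) = (y-b)^2/(4a) = (-4.835 - 11)^2/(4*4)
= 250.7472/16 = 15.6717


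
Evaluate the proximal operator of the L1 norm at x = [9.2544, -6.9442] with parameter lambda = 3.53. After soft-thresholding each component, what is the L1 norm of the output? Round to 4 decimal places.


Soft-thresholding with lambda = 3.53:
prox(9.2544) = sign(9.2544)*max(|9.2544| - 3.53, 0) = 5.7244
prox(-6.9442) = sign(-6.9442)*max(|-6.9442| - 3.53, 0) = -3.4142
prox(x) = [5.7244, -3.4142]
||prox(x)||_1 = 5.7244 + 3.4142 = 9.1386


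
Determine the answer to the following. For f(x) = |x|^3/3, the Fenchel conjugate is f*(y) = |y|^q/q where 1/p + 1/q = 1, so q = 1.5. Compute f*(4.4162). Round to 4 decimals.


The conjugate exponent q satisfies 1/p + 1/q = 1.
p = 3, so q = 3/(3 - 1) = 1.5
|y|^q = 4.4162^1.5 = 9.2805
f*(4.4162) = 9.2805 / 1.5 = 6.187


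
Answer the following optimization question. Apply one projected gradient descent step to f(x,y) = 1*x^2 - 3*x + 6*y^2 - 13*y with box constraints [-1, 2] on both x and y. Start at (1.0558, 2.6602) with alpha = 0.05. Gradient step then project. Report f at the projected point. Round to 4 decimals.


Step 1: Compute gradient at (1.0558, 2.6602).
grad_x = 2*1*1.0558 - 3 = -0.8884
grad_y = 2*6*2.6602 - 13 = 18.9224
Step 2: Gradient step.
x_raw = 1.0558 - 0.05*-0.8884 = 1.1002
y_raw = 2.6602 - 0.05*18.9224 = 1.7141
Step 3: Project onto [-1, 2].
x_proj = clip(1.1002) = 1.1002
y_proj = clip(1.7141) = 1.7141
Step 4: Evaluate f.
f(1.1002, 1.7141) = -6.7448


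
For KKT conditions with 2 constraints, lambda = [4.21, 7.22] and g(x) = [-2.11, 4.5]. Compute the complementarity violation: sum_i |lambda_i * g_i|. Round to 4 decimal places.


KKT complementary slackness check:
lambda_1 * g_1 = 4.21 * -2.11 = -8.8831
lambda_2 * g_2 = 7.22 * 4.5 = 32.49
Total violation = 8.8831 + 32.49 = 41.3731


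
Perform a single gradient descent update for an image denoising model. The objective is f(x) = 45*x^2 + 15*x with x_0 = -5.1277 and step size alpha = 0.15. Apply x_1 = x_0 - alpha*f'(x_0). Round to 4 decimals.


We compute the gradient at x_0 and apply the update.
f'(x) = 90*x + 15
f'(-5.1277) = 90*-5.1277 + 15 = -446.493
x_1 = -5.1277 - 0.15*-446.493 = 61.8463


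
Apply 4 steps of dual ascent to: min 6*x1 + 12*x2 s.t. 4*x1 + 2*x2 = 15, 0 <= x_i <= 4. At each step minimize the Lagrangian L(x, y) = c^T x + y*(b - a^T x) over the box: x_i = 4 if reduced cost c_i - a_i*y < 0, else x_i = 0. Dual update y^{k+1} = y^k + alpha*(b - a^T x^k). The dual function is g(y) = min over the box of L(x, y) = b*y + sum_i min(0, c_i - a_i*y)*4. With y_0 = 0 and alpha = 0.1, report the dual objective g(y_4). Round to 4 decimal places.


Dual ascent for LP: min 6*x1 + 12*x2, 4*x1 + 2*x2 = 15, 0 <= x_i <= 4
Step 1: y^k = 0.0, reduced costs: (6.0, 12.0)
  x^k = (0.0, 0.0), subgradient = b - a^T x = 15.0
  y^{k+1} = 0.0 + 0.1*15.0 = 1.5
Step 2: y^k = 1.5, reduced costs: (0.0, 9.0)
  x^k = (0.0, 0.0), subgradient = b - a^T x = 15.0
  y^{k+1} = 1.5 + 0.1*15.0 = 3.0
Step 3: y^k = 3.0, reduced costs: (-6.0, 6.0)
  x^k = (4.0, 0.0), subgradient = b - a^T x = -1.0
  y^{k+1} = 3.0 + 0.1*-1.0 = 2.9
Step 4: y^k = 2.9, reduced costs: (-5.6, 6.2)
  x^k = (4.0, 0.0), subgradient = b - a^T x = -1.0
  y^{k+1} = 2.9 + 0.1*-1.0 = 2.8
Dual objective at y_4 = 2.8: reduced costs (-5.2, 6.4), box minimizer x = (4.0, 0.0)
g(y_4) = b*y + (c1 - a1*y)*x1 + (c2 - a2*y)*x2 = 15*2.8 + (-5.2)*4.0 + 6.4*0.0 = 42.0 - 20.8 + 0.0 = 21.2


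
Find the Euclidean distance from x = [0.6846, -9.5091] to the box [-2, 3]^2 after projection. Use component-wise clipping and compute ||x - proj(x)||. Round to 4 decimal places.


Project each component onto [-2, 3].
clip(0.6846) = 0.6846, clip(-9.5091) = -2.0
Projection = [0.6846, -2.0]
Squared diffs: [0.0, 56.3866]
Distance = sqrt(56.3866) = 7.5091


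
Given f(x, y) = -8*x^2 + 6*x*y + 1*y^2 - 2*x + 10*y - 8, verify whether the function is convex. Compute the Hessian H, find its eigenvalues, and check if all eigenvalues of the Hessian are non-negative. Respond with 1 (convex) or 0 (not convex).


The Hessian of f(x,y) = -8*x^2 + 6*x*y + 1*y^2 - 2*x + 10*y - 8 is:
H = [[-16, 6], [6, 2]]
Trace = -16 + 2 = -14
Determinant = -16*2 - (6)^2 = -68
Discriminant = (-14)^2 - 4*-68 = 468.0
Eigenvalues: lambda_1 = -17.8167, lambda_2 = 3.8167
The function is not convex.

0


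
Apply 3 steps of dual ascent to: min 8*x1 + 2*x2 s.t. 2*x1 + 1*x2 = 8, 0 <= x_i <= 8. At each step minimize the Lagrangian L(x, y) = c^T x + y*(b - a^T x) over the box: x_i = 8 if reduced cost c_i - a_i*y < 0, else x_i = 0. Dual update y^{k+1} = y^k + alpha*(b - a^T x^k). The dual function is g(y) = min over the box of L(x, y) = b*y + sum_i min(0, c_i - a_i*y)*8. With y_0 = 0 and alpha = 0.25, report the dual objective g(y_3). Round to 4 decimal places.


Dual ascent for LP: min 8*x1 + 2*x2, 2*x1 + 1*x2 = 8, 0 <= x_i <= 8
Step 1: y^k = 0.0, reduced costs: (8.0, 2.0)
  x^k = (0.0, 0.0), subgradient = b - a^T x = 8.0
  y^{k+1} = 0.0 + 0.25*8.0 = 2.0
Step 2: y^k = 2.0, reduced costs: (4.0, 0.0)
  x^k = (0.0, 0.0), subgradient = b - a^T x = 8.0
  y^{k+1} = 2.0 + 0.25*8.0 = 4.0
Step 3: y^k = 4.0, reduced costs: (0.0, -2.0)
  x^k = (0.0, 8.0), subgradient = b - a^T x = 0.0
  y^{k+1} = 4.0 + 0.25*0.0 = 4.0
Dual objective at y_3 = 4.0: reduced costs (0.0, -2.0), box minimizer x = (0.0, 8.0)
g(y_3) = b*y + (c1 - a1*y)*x1 + (c2 - a2*y)*x2 = 8*4.0 + 0.0*0.0 + (-2.0)*8.0 = 32.0 + 0.0 - 16.0 = 16.0


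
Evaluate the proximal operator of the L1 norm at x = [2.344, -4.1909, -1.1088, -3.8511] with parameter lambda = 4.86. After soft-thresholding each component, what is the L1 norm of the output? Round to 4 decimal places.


Soft-thresholding with lambda = 4.86:
prox(2.344) = sign(2.344)*max(|2.344| - 4.86, 0) = 0.0
prox(-4.1909) = sign(-4.1909)*max(|-4.1909| - 4.86, 0) = 0.0
prox(-1.1088) = sign(-1.1088)*max(|-1.1088| - 4.86, 0) = 0.0
prox(-3.8511) = sign(-3.8511)*max(|-3.8511| - 4.86, 0) = 0.0
prox(x) = [0.0, 0.0, 0.0, 0.0]
||prox(x)||_1 = 0.0 + 0.0 + 0.0 + 0.0 = 0.0


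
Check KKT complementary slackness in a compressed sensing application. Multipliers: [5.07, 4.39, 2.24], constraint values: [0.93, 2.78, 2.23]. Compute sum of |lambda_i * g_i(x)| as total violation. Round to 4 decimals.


KKT complementary slackness check:
lambda_1 * g_1 = 5.07 * 0.93 = 4.7151
lambda_2 * g_2 = 4.39 * 2.78 = 12.2042
lambda_3 * g_3 = 2.24 * 2.23 = 4.9952
Total violation = 4.7151 + 12.2042 + 4.9952 = 21.9145


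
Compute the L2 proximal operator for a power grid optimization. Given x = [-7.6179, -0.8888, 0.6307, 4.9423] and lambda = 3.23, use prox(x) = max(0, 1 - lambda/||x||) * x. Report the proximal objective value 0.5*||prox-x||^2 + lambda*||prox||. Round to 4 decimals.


Step 1: Compute ||x||.
||x|| = 9.1458
Step 2: Compute scaling factor.
scale = max(0, 1 - 3.23/9.1458) = 0.6468
Step 3: prox(x) = [-4.9275, -0.5749, 0.408, 3.1968]
||prox(x)|| = 5.9158
Step 4: Proximal objective.
0.5*||prox-x||^2 = 5.2165
lambda*||prox|| = 19.108
Total = 24.3246


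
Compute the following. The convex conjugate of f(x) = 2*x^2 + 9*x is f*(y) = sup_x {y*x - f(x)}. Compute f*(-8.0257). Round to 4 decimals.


f*(y) = sup_x {y*x - a*x^2 - b*x} = sup_x {(y-b)*x - a*x^2}
FOC: (y - b) - 2a*x = 0 => x* = (y - b)/(2a)
x* = (-8.0257 - 9)/(2*2) = -4.2564
f*(-8.0257) = (y-b)^2/(4a) = (-8.0257 - 9)^2/(4*2)
= 289.8745/8 = 36.2343


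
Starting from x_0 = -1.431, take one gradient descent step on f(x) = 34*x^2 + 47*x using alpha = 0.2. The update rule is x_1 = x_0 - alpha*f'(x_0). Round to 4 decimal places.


We compute the gradient at x_0 and apply the update.
f'(x) = 68*x + 47
f'(-1.431) = 68*-1.431 + 47 = -50.308
x_1 = -1.431 - 0.2*-50.308 = 8.6306


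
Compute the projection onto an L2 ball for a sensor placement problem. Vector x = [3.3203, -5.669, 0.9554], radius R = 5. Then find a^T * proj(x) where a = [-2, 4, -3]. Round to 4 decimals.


Step 1: Compute ||x|| (intermediates to 6 decimals).
||x|| = sqrt(3.3203^2 + (-5.669)^2 + 0.9554^2) = 6.638881
Step 2: Project.
Since ||x|| > R, scale = R/||x|| = 5/6.638881 = 0.753139, proj(x) = scale * x
proj(x) = [2.500647, -4.269545, 0.719549]
Step 3: Dot product.
a^T * proj(x) = -2*2.500647 + 4*(-4.269545) - 3*0.719549 = -24.2381


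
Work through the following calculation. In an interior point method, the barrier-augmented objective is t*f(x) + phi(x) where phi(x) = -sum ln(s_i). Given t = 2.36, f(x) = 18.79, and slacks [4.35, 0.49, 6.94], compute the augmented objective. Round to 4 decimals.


Step 1: Compute log-barrier.
ln values: [1.4702, -0.7133, 1.9373]
phi = -(1.4702 - 0.7133 + 1.9373) = -2.6941
Step 2: Compute augmented objective.
t*f(x) = 2.36*18.79 = 44.3444
Total = 44.3444 - 2.6941 = 41.6503


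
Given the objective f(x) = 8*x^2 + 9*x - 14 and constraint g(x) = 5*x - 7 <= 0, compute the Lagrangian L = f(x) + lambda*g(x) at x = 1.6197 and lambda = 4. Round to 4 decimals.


Step 1: Evaluate f(x).
f(1.6197) = 8*1.6197^2 + 9*1.6197 - 14 = 21.5647
Step 2: Evaluate g(x).
g(1.6197) = 5*1.6197 - 7 = 1.0985
Step 3: Compute Lagrangian.
L = 21.5647 + 4*1.0985 = 25.9587


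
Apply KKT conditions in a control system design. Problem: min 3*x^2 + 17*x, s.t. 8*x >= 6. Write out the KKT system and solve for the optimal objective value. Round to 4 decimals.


Step 1: Try lambda = 0 (constraint inactive).
x_unc = -17/(2*3) = -2.8333
Check: 8*-2.8333 = -22.6664 < 6 -- violated!
Step 2: Constraint must be active: 8*x = 6
x* = 6/8 = 0.75
lambda = (2*3*0.75 + 17)/8 = 2.6875
Step 3: Compute optimal value.
f(x*) = 3*0.75^2 + 17*0.75 = 14.4375


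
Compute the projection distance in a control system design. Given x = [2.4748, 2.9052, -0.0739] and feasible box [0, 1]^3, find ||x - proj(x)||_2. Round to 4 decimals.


Project each component onto [0, 1].
clip(2.4748) = 1.0, clip(2.9052) = 1.0, clip(-0.0739) = 0.0
Projection = [1.0, 1.0, 0.0]
Squared diffs: [2.175, 3.6298, 0.0055]
Distance = sqrt(5.8103) = 2.4105


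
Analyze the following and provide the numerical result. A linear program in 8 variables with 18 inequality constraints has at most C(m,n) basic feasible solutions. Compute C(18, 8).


Each vertex corresponds to some choice of n active constraints out of m, so the number of vertices is at most C(m, n) = m! / (n!(m-n)!).
m = 18, n = 8
Numerator: 18 * 17 * 16 * 15 * 14 * 13 * 12 * 11
Denominator: 8! = 40320
C(18, 8) = 43758


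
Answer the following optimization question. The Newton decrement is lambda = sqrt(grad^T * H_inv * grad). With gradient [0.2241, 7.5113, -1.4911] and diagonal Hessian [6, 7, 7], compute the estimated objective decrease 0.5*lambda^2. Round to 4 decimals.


Step 1: H is diagonal, so H^(-1) * g = [0.0374, 1.073, -0.213].
Step 2: g^T H^(-1) g = sum_i g_i^2 / H_ii
  = (0.2241)^2/6 + (7.5113)^2/7 + (-1.4911)^2/7
  = 0.0084 + 8.0599 + 0.3176 = 8.3859
Step 3: Objective decrease = 0.5 * g^T H^(-1) g = 4.193


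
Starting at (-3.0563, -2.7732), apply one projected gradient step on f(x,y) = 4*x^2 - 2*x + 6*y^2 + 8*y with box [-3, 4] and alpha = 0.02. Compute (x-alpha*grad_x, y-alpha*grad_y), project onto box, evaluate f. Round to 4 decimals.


Step 1: Compute gradient at (-3.0563, -2.7732).
grad_x = 2*4*-3.0563 - 2 = -26.4504
grad_y = 2*6*-2.7732 + 8 = -25.2784
Step 2: Gradient step.
x_raw = -3.0563 - 0.02*-26.4504 = -2.5273
y_raw = -2.7732 - 0.02*-25.2784 = -2.2676
Step 3: Project onto [-3, 4].
x_proj = clip(-2.5273) = -2.5273
y_proj = clip(-2.2676) = -2.2676
Step 4: Evaluate f.
f(-2.5273, -2.2676) = 43.3153


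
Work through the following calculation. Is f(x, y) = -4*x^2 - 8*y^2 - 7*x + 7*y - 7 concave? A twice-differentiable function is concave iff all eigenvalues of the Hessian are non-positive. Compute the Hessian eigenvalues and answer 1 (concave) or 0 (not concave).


The Hessian of f(x,y) = -4*x^2 - 8*y^2 - 7*x + 7*y - 7 is:
H = [[-8, 0], [0, -16]]
Trace = -8 - 16 = -24
Determinant = -8*-16 - (0)^2 = 128
Discriminant = (-24)^2 - 4*128 = 64.0
Eigenvalues: lambda_1 = -16.0, lambda_2 = -8.0
The function is concave.

1


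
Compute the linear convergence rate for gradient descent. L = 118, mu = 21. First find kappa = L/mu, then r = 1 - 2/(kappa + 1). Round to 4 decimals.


Step 1: Compute the condition number.
kappa = L/mu = 118/21 = 5.619
Step 2: Compute the convergence rate.
r = 1 - 2/(kappa + 1) = 1 - 2*mu/(L + mu) = (L - mu)/(L + mu) = 97/139 = 0.6978


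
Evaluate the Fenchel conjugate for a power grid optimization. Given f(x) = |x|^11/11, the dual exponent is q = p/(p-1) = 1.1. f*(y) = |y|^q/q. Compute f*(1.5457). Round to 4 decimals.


The conjugate exponent q satisfies 1/p + 1/q = 1.
p = 11, so q = 11/(11 - 1) = 1.1
|y|^q = 1.5457^1.1 = 1.6145
f*(1.5457) = 1.6145 / 1.1 = 1.4677


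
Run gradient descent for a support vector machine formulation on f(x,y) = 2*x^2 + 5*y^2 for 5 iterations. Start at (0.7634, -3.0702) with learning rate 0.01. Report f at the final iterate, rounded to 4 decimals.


Gradient descent on f(x,y) = 2*x^2 + 5*y^2.
Starting point: (0.7634, -3.0702), alpha = 0.01
Step 1: grad_x = 2*2*0.7634 = 3.0536, grad_y = 2*5*-3.0702 = -30.702
  x_1 = 0.7634 - 0.01*3.0536 = 0.7329
  y_1 = -3.0702 - 0.01*-30.702 = -2.7632
Step 2: grad_x = 2*2*0.7329 = 2.9315, grad_y = 2*5*-2.7632 = -27.6318
  x_2 = 0.7329 - 0.01*2.9315 = 0.7035
  y_2 = -2.7632 - 0.01*-27.6318 = -2.4869
Step 3: grad_x = 2*2*0.7035 = 2.8142, grad_y = 2*5*-2.4869 = -24.8686
  x_3 = 0.7035 - 0.01*2.8142 = 0.6754
  y_3 = -2.4869 - 0.01*-24.8686 = -2.2382
Step 4: grad_x = 2*2*0.6754 = 2.7016, grad_y = 2*5*-2.2382 = -22.3818
  x_4 = 0.6754 - 0.01*2.7016 = 0.6484
  y_4 = -2.2382 - 0.01*-22.3818 = -2.0144
Step 5: grad_x = 2*2*0.6484 = 2.5936, grad_y = 2*5*-2.0144 = -20.1436
  x_5 = 0.6484 - 0.01*2.5936 = 0.6225
  y_5 = -2.0144 - 0.01*-20.1436 = -1.8129
f(0.6225, -1.8129) = 2*0.6225^2 + 5*(-1.8129)^2 = 17.2083


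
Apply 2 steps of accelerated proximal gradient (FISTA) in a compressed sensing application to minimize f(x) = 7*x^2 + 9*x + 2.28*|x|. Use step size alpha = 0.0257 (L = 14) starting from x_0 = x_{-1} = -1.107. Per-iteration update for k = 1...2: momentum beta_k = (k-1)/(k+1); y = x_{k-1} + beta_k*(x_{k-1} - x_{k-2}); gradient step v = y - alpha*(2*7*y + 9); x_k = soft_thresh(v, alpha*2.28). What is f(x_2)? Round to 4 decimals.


FISTA on f(x) = 7*x^2 + 9*x + 2.28*|x|
L = 14, alpha = 0.0257
Iteration 1: beta = 0.0, y = -1.107 + 0.0*(-1.107 + 1.107) = -1.107
  grad(y) = -6.498, v = y - alpha*grad = -0.94
  prox(v) = soft_thresh(-0.94, 0.0586) = -0.8814
Iteration 2: beta = 0.3333, y = -0.8814 + 0.3333*(-0.8814 + 1.107) = -0.8062
  grad(y) = -2.2869, v = y - alpha*grad = -0.7474
  prox(v) = soft_thresh(-0.7474, 0.0586) = -0.6888
f(x_2) = 7*(-0.6888)^2 + 9*(-0.6888) + 2.28*|-0.6888| = -1.3075


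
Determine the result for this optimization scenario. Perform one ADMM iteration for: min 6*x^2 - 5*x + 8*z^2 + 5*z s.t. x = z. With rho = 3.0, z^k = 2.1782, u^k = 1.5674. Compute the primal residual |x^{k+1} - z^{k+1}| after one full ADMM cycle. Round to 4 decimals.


ADMM iteration with rho = 3.0, z^k = 2.1782, u^k = 1.5674
Step 1: x-update.
Minimize 6*x^2 - 5*x + (3.0/2)*(x - 2.1782 + 1.5674)^2
FOC: (2*6 + 3.0)*x = 5 + 3.0*(2.1782 - 1.5674)
x^{k+1} = 0.4555
Step 2: z-update.
Minimize 8*z^2 + 5*z + (3.0/2)*(0.4555 - z + 1.5674)^2
FOC: (2*8 + 3.0)*z = -5 + 3.0*(0.4555 + 1.5674)
z^{k+1} = 0.0562
Step 3: u-update.
u^{k+1} = 1.5674 + 0.4555 - 0.0562 = 1.9666
Step 4: Primal residual = |0.4555 - 0.0562| = 0.3992


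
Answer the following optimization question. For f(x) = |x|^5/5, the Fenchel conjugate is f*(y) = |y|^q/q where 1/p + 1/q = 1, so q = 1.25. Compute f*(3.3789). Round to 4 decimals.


The conjugate exponent q satisfies 1/p + 1/q = 1.
p = 5, so q = 5/(5 - 1) = 1.25
|y|^q = 3.3789^1.25 = 4.5811
f*(3.3789) = 4.5811 / 1.25 = 3.6649


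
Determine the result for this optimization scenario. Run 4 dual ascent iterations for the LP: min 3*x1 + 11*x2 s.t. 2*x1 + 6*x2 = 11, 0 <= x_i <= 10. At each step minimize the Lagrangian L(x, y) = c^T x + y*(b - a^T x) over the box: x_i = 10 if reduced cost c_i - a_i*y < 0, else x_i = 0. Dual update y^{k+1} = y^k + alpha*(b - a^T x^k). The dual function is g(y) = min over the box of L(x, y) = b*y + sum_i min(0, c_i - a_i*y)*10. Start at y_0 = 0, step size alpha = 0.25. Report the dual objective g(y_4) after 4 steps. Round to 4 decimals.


Dual ascent for LP: min 3*x1 + 11*x2, 2*x1 + 6*x2 = 11, 0 <= x_i <= 10
Step 1: y^k = 0.0, reduced costs: (3.0, 11.0)
  x^k = (0.0, 0.0), subgradient = b - a^T x = 11.0
  y^{k+1} = 0.0 + 0.25*11.0 = 2.75
Step 2: y^k = 2.75, reduced costs: (-2.5, -5.5)
  x^k = (10.0, 10.0), subgradient = b - a^T x = -69.0
  y^{k+1} = 2.75 + 0.25*-69.0 = -14.5
Step 3: y^k = -14.5, reduced costs: (32.0, 98.0)
  x^k = (0.0, 0.0), subgradient = b - a^T x = 11.0
  y^{k+1} = -14.5 + 0.25*11.0 = -11.75
Step 4: y^k = -11.75, reduced costs: (26.5, 81.5)
  x^k = (0.0, 0.0), subgradient = b - a^T x = 11.0
  y^{k+1} = -11.75 + 0.25*11.0 = -9.0
Dual objective at y_4 = -9.0: reduced costs (21.0, 65.0), box minimizer x = (0.0, 0.0)
g(y_4) = b*y + (c1 - a1*y)*x1 + (c2 - a2*y)*x2 = 11*(-9.0) + 21.0*0.0 + 65.0*0.0 = -99.0 + 0.0 + 0.0 = -99.0


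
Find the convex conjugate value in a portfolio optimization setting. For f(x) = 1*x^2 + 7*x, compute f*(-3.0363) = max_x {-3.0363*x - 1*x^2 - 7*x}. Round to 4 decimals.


f*(y) = sup_x {y*x - a*x^2 - b*x} = sup_x {(y-b)*x - a*x^2}
FOC: (y - b) - 2a*x = 0 => x* = (y - b)/(2a)
x* = (-3.0363 - 7)/(2*1) = -5.0182
f*(-3.0363) = (y-b)^2/(4a) = (-3.0363 - 7)^2/(4*1)
= 100.7273/4 = 25.1818


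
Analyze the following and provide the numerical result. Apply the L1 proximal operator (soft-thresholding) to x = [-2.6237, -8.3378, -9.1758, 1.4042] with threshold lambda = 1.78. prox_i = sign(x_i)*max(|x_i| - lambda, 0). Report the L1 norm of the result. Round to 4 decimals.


Soft-thresholding with lambda = 1.78:
prox(-2.6237) = sign(-2.6237)*max(|-2.6237| - 1.78, 0) = -0.8437
prox(-8.3378) = sign(-8.3378)*max(|-8.3378| - 1.78, 0) = -6.5578
prox(-9.1758) = sign(-9.1758)*max(|-9.1758| - 1.78, 0) = -7.3958
prox(1.4042) = sign(1.4042)*max(|1.4042| - 1.78, 0) = 0.0
prox(x) = [-0.8437, -6.5578, -7.3958, 0.0]
||prox(x)||_1 = 0.8437 + 6.5578 + 7.3958 + 0.0 = 14.7973


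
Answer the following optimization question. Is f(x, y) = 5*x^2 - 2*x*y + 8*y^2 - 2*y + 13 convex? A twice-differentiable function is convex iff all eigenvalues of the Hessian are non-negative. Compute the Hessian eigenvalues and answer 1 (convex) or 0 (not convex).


The Hessian of f(x,y) = 5*x^2 - 2*x*y + 8*y^2 - 2*y + 13 is:
H = [[10, -2], [-2, 16]]
Trace = 10 + 16 = 26
Determinant = 10*16 - (-2)^2 = 156
Discriminant = (26)^2 - 4*156 = 52.0
Eigenvalues: lambda_1 = 9.3944, lambda_2 = 16.6056
The function is convex.

1


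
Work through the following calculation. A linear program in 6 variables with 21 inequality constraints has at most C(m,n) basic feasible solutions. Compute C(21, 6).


Each vertex corresponds to some choice of n active constraints out of m, so the number of vertices is at most C(m, n) = m! / (n!(m-n)!).
m = 21, n = 6
Numerator: 21 * 20 * 19 * 18 * 17 * 16
Denominator: 6! = 720
C(21, 6) = 54264


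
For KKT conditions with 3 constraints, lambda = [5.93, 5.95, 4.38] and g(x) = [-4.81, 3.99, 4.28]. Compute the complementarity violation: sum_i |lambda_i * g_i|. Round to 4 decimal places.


KKT complementary slackness check:
lambda_1 * g_1 = 5.93 * -4.81 = -28.5233
lambda_2 * g_2 = 5.95 * 3.99 = 23.7405
lambda_3 * g_3 = 4.38 * 4.28 = 18.7464
Total violation = 28.5233 + 23.7405 + 18.7464 = 71.0102


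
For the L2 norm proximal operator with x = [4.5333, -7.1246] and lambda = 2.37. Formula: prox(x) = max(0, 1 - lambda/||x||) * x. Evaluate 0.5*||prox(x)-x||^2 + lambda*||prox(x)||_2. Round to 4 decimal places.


Step 1: Compute ||x||.
||x|| = 8.4446
Step 2: Compute scaling factor.
scale = max(0, 1 - 2.37/8.4446) = 0.7193
Step 3: prox(x) = [3.261, -5.1251]
||prox(x)|| = 6.0746
Step 4: Proximal objective.
0.5*||prox-x||^2 = 2.8085
lambda*||prox|| = 14.3968
Total = 17.2052
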